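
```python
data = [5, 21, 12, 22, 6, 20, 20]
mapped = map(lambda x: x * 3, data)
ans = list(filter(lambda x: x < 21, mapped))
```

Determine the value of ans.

Step 1: Map x * 3:
  5 -> 15
  21 -> 63
  12 -> 36
  22 -> 66
  6 -> 18
  20 -> 60
  20 -> 60
Step 2: Filter for < 21:
  15: kept
  63: removed
  36: removed
  66: removed
  18: kept
  60: removed
  60: removed
Therefore ans = [15, 18].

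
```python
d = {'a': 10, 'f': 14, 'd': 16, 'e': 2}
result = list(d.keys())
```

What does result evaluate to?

Step 1: d.keys() returns the dictionary keys in insertion order.
Therefore result = ['a', 'f', 'd', 'e'].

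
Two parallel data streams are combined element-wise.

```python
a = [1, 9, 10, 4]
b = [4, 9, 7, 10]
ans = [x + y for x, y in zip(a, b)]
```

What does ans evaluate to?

Step 1: Add corresponding elements:
  1 + 4 = 5
  9 + 9 = 18
  10 + 7 = 17
  4 + 10 = 14
Therefore ans = [5, 18, 17, 14].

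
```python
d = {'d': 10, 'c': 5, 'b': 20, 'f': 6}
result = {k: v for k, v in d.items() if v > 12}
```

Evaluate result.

Step 1: Filter items where value > 12:
  'd': 10 <= 12: removed
  'c': 5 <= 12: removed
  'b': 20 > 12: kept
  'f': 6 <= 12: removed
Therefore result = {'b': 20}.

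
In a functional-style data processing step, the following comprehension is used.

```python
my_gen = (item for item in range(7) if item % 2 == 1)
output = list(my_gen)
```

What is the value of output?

Step 1: Filter range(7) keeping only odd values:
  item=0: even, excluded
  item=1: odd, included
  item=2: even, excluded
  item=3: odd, included
  item=4: even, excluded
  item=5: odd, included
  item=6: even, excluded
Therefore output = [1, 3, 5].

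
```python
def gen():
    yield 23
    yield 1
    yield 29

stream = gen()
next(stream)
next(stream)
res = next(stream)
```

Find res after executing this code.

Step 1: gen() creates a generator.
Step 2: next(stream) yields 23 (consumed and discarded).
Step 3: next(stream) yields 1 (consumed and discarded).
Step 4: next(stream) yields 29, assigned to res.
Therefore res = 29.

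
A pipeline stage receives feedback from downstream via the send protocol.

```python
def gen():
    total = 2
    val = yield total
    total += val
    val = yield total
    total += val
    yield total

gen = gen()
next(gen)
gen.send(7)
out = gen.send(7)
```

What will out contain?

Step 1: next() -> yield total=2.
Step 2: send(7) -> val=7, total = 2+7 = 9, yield 9.
Step 3: send(7) -> val=7, total = 9+7 = 16, yield 16.
Therefore out = 16.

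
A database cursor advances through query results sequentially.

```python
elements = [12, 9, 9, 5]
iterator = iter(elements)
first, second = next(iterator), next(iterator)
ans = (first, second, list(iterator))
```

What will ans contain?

Step 1: Create iterator over [12, 9, 9, 5].
Step 2: first = 12, second = 9.
Step 3: Remaining elements: [9, 5].
Therefore ans = (12, 9, [9, 5]).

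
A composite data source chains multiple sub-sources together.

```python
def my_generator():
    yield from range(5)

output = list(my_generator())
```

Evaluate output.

Step 1: yield from delegates to the iterable, yielding each element.
Step 2: Collected values: [0, 1, 2, 3, 4].
Therefore output = [0, 1, 2, 3, 4].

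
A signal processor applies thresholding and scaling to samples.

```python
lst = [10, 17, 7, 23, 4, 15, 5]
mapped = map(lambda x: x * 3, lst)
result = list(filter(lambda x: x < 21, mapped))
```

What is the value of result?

Step 1: Map x * 3:
  10 -> 30
  17 -> 51
  7 -> 21
  23 -> 69
  4 -> 12
  15 -> 45
  5 -> 15
Step 2: Filter for < 21:
  30: removed
  51: removed
  21: removed
  69: removed
  12: kept
  45: removed
  15: kept
Therefore result = [12, 15].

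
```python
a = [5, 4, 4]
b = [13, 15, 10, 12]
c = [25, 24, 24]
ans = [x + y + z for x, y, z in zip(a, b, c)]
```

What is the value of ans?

Step 1: zip three lists (truncates to shortest, len=3):
  5 + 13 + 25 = 43
  4 + 15 + 24 = 43
  4 + 10 + 24 = 38
Therefore ans = [43, 43, 38].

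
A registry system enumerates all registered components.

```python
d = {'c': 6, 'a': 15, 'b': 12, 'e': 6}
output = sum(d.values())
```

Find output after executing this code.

Step 1: d.values() = [6, 15, 12, 6].
Step 2: sum = 39.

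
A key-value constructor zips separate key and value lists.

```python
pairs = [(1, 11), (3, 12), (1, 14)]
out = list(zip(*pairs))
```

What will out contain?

Step 1: zip(*pairs) transposes: unzips [(1, 11), (3, 12), (1, 14)] into separate sequences.
Step 2: First elements: (1, 3, 1), second elements: (11, 12, 14).
Therefore out = [(1, 3, 1), (11, 12, 14)].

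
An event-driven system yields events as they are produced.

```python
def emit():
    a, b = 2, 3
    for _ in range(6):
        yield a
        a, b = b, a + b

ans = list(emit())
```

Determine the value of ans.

Step 1: Fibonacci-like sequence starting with a=2, b=3:
  Iteration 1: yield a=2, then a,b = 3,5
  Iteration 2: yield a=3, then a,b = 5,8
  Iteration 3: yield a=5, then a,b = 8,13
  Iteration 4: yield a=8, then a,b = 13,21
  Iteration 5: yield a=13, then a,b = 21,34
  Iteration 6: yield a=21, then a,b = 34,55
Therefore ans = [2, 3, 5, 8, 13, 21].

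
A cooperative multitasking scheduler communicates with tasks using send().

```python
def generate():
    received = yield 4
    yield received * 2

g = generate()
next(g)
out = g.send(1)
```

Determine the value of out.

Step 1: next(g) advances to first yield, producing 4.
Step 2: send(1) resumes, received = 1.
Step 3: yield received * 2 = 1 * 2 = 2.
Therefore out = 2.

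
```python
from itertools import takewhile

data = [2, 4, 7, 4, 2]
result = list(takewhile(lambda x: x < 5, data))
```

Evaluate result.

Step 1: takewhile stops at first element >= 5:
  2 < 5: take
  4 < 5: take
  7 >= 5: stop
Therefore result = [2, 4].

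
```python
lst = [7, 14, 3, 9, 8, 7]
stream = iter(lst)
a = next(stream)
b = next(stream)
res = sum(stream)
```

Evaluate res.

Step 1: Create iterator over [7, 14, 3, 9, 8, 7].
Step 2: a = next() = 7, b = next() = 14.
Step 3: sum() of remaining [3, 9, 8, 7] = 27.
Therefore res = 27.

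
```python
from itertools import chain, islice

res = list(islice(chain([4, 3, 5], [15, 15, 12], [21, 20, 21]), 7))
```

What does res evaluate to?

Step 1: chain([4, 3, 5], [15, 15, 12], [21, 20, 21]) = [4, 3, 5, 15, 15, 12, 21, 20, 21].
Step 2: islice takes first 7 elements: [4, 3, 5, 15, 15, 12, 21].
Therefore res = [4, 3, 5, 15, 15, 12, 21].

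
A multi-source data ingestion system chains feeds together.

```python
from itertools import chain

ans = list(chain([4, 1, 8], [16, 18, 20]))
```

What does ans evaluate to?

Step 1: chain() concatenates iterables: [4, 1, 8] + [16, 18, 20].
Therefore ans = [4, 1, 8, 16, 18, 20].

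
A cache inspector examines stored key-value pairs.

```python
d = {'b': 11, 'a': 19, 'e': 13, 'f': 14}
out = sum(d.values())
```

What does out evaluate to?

Step 1: d.values() = [11, 19, 13, 14].
Step 2: sum = 57.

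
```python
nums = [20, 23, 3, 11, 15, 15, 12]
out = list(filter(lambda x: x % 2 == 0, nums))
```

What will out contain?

Step 1: Filter elements divisible by 2:
  20 % 2 = 0: kept
  23 % 2 = 1: removed
  3 % 2 = 1: removed
  11 % 2 = 1: removed
  15 % 2 = 1: removed
  15 % 2 = 1: removed
  12 % 2 = 0: kept
Therefore out = [20, 12].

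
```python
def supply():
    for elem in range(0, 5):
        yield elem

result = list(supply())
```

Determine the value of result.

Step 1: The generator yields each value from range(0, 5).
Step 2: list() consumes all yields: [0, 1, 2, 3, 4].
Therefore result = [0, 1, 2, 3, 4].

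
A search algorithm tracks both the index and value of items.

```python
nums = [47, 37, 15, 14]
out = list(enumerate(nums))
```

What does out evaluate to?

Step 1: enumerate pairs each element with its index:
  (0, 47)
  (1, 37)
  (2, 15)
  (3, 14)
Therefore out = [(0, 47), (1, 37), (2, 15), (3, 14)].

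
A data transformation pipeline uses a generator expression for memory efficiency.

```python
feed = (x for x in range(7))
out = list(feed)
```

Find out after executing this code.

Step 1: Generator expression iterates range(7): [0, 1, 2, 3, 4, 5, 6].
Step 2: list() collects all values.
Therefore out = [0, 1, 2, 3, 4, 5, 6].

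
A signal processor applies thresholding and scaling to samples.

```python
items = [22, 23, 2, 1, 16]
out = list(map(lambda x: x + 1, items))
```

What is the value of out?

Step 1: Apply lambda x: x + 1 to each element:
  22 -> 23
  23 -> 24
  2 -> 3
  1 -> 2
  16 -> 17
Therefore out = [23, 24, 3, 2, 17].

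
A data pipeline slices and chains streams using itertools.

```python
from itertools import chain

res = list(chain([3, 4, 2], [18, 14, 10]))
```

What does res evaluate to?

Step 1: chain() concatenates iterables: [3, 4, 2] + [18, 14, 10].
Therefore res = [3, 4, 2, 18, 14, 10].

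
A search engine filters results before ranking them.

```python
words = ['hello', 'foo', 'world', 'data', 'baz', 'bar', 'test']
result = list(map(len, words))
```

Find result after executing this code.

Step 1: Map len() to each word:
  'hello' -> 5
  'foo' -> 3
  'world' -> 5
  'data' -> 4
  'baz' -> 3
  'bar' -> 3
  'test' -> 4
Therefore result = [5, 3, 5, 4, 3, 3, 4].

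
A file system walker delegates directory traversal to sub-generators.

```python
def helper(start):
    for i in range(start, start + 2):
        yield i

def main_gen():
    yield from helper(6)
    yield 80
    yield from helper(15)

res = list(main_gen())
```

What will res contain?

Step 1: main_gen() delegates to helper(6):
  yield 6
  yield 7
Step 2: yield 80
Step 3: Delegates to helper(15):
  yield 15
  yield 16
Therefore res = [6, 7, 80, 15, 16].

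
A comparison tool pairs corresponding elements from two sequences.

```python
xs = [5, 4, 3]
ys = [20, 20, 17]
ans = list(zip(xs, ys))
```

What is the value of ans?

Step 1: zip pairs elements at same index:
  Index 0: (5, 20)
  Index 1: (4, 20)
  Index 2: (3, 17)
Therefore ans = [(5, 20), (4, 20), (3, 17)].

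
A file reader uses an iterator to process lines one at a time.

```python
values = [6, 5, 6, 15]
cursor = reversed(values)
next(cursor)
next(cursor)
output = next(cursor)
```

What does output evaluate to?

Step 1: reversed([6, 5, 6, 15]) gives iterator: [15, 6, 5, 6].
Step 2: First next() = 15, second next() = 6.
Step 3: Third next() = 5.
Therefore output = 5.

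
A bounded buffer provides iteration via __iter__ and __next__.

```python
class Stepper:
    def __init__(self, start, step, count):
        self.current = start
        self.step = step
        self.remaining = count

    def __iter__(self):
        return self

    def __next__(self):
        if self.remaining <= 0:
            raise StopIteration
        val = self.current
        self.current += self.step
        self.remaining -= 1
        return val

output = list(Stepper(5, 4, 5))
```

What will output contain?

Step 1: Stepper starts at 5, increments by 4, for 5 steps:
  Yield 5, then current += 4
  Yield 9, then current += 4
  Yield 13, then current += 4
  Yield 17, then current += 4
  Yield 21, then current += 4
Therefore output = [5, 9, 13, 17, 21].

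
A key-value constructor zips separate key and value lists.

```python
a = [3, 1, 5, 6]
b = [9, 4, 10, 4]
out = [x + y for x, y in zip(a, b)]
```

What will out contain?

Step 1: Add corresponding elements:
  3 + 9 = 12
  1 + 4 = 5
  5 + 10 = 15
  6 + 4 = 10
Therefore out = [12, 5, 15, 10].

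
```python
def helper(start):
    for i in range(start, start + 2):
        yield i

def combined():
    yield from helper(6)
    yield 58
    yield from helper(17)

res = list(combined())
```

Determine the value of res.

Step 1: combined() delegates to helper(6):
  yield 6
  yield 7
Step 2: yield 58
Step 3: Delegates to helper(17):
  yield 17
  yield 18
Therefore res = [6, 7, 58, 17, 18].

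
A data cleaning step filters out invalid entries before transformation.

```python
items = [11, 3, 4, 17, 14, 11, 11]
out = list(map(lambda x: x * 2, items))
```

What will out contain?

Step 1: Apply lambda x: x * 2 to each element:
  11 -> 22
  3 -> 6
  4 -> 8
  17 -> 34
  14 -> 28
  11 -> 22
  11 -> 22
Therefore out = [22, 6, 8, 34, 28, 22, 22].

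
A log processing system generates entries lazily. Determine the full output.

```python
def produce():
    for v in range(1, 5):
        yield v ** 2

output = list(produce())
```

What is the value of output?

Step 1: For each v in range(1, 5), yield v**2:
  v=1: yield 1**2 = 1
  v=2: yield 2**2 = 4
  v=3: yield 3**2 = 9
  v=4: yield 4**2 = 16
Therefore output = [1, 4, 9, 16].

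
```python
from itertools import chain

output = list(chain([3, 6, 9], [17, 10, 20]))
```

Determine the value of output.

Step 1: chain() concatenates iterables: [3, 6, 9] + [17, 10, 20].
Therefore output = [3, 6, 9, 17, 10, 20].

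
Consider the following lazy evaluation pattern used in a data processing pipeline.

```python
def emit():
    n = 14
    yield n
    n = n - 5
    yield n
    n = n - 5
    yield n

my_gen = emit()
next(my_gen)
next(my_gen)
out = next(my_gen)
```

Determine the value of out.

Step 1: Trace through generator execution:
  Yield 1: n starts at 14, yield 14
  Yield 2: n = 14 - 5 = 9, yield 9
  Yield 3: n = 9 - 5 = 4, yield 4
Step 2: First next() gets 14, second next() gets the second value, third next() yields 4.
Therefore out = 4.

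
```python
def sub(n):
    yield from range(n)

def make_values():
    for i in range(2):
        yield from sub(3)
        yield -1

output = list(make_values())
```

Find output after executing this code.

Step 1: For each i in range(2):
  i=0: yield from sub(3) -> [0, 1, 2], then yield -1
  i=1: yield from sub(3) -> [0, 1, 2], then yield -1
Therefore output = [0, 1, 2, -1, 0, 1, 2, -1].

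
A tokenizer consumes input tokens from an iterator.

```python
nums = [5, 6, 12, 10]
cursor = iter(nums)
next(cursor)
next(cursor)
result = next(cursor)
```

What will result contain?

Step 1: Create iterator over [5, 6, 12, 10].
Step 2: next() consumes 5.
Step 3: next() consumes 6.
Step 4: next() returns 12.
Therefore result = 12.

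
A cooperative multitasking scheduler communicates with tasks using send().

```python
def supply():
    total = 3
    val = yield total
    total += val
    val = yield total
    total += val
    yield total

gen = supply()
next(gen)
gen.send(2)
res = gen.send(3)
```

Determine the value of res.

Step 1: next() -> yield total=3.
Step 2: send(2) -> val=2, total = 3+2 = 5, yield 5.
Step 3: send(3) -> val=3, total = 5+3 = 8, yield 8.
Therefore res = 8.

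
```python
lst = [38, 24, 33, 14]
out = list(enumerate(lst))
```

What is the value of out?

Step 1: enumerate pairs each element with its index:
  (0, 38)
  (1, 24)
  (2, 33)
  (3, 14)
Therefore out = [(0, 38), (1, 24), (2, 33), (3, 14)].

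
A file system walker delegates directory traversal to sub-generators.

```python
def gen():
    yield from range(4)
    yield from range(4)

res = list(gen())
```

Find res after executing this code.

Step 1: Trace yields in order:
  yield 0
  yield 1
  yield 2
  yield 3
  yield 0
  yield 1
  yield 2
  yield 3
Therefore res = [0, 1, 2, 3, 0, 1, 2, 3].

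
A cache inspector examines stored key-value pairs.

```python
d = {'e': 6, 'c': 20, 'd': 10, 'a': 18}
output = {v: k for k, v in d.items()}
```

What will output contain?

Step 1: Invert dict (swap keys and values):
  'e': 6 -> 6: 'e'
  'c': 20 -> 20: 'c'
  'd': 10 -> 10: 'd'
  'a': 18 -> 18: 'a'
Therefore output = {6: 'e', 20: 'c', 10: 'd', 18: 'a'}.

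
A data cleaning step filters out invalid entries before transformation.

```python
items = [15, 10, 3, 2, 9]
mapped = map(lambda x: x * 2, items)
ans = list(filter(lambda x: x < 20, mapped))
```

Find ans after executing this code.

Step 1: Map x * 2:
  15 -> 30
  10 -> 20
  3 -> 6
  2 -> 4
  9 -> 18
Step 2: Filter for < 20:
  30: removed
  20: removed
  6: kept
  4: kept
  18: kept
Therefore ans = [6, 4, 18].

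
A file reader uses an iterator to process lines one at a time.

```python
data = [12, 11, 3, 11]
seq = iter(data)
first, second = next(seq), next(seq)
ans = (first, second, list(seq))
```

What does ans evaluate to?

Step 1: Create iterator over [12, 11, 3, 11].
Step 2: first = 12, second = 11.
Step 3: Remaining elements: [3, 11].
Therefore ans = (12, 11, [3, 11]).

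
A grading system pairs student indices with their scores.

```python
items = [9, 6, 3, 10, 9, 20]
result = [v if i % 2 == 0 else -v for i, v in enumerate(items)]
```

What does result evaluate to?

Step 1: For each (i, v), keep v if i is even, negate if odd:
  i=0 (even): keep 9
  i=1 (odd): negate to -6
  i=2 (even): keep 3
  i=3 (odd): negate to -10
  i=4 (even): keep 9
  i=5 (odd): negate to -20
Therefore result = [9, -6, 3, -10, 9, -20].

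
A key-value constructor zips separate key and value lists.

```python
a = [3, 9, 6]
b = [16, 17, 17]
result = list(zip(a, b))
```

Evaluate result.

Step 1: zip pairs elements at same index:
  Index 0: (3, 16)
  Index 1: (9, 17)
  Index 2: (6, 17)
Therefore result = [(3, 16), (9, 17), (6, 17)].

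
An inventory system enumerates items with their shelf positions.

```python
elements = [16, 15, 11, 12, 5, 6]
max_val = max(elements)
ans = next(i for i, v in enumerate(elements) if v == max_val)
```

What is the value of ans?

Step 1: max([16, 15, 11, 12, 5, 6]) = 16.
Step 2: Find first index where value == 16:
  Index 0: 16 == 16, found!
Therefore ans = 0.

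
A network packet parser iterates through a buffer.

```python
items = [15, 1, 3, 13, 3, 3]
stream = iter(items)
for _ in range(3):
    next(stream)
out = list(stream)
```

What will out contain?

Step 1: Create iterator over [15, 1, 3, 13, 3, 3].
Step 2: Advance 3 positions (consuming [15, 1, 3]).
Step 3: list() collects remaining elements: [13, 3, 3].
Therefore out = [13, 3, 3].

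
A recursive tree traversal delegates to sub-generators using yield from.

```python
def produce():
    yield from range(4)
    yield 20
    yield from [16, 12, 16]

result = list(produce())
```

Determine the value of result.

Step 1: Trace yields in order:
  yield 0
  yield 1
  yield 2
  yield 3
  yield 20
  yield 16
  yield 12
  yield 16
Therefore result = [0, 1, 2, 3, 20, 16, 12, 16].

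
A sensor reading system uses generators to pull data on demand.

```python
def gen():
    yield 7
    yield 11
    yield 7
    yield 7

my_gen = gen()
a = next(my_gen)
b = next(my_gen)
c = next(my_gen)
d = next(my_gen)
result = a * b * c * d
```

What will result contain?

Step 1: Create generator and consume all values:
  a = next(my_gen) = 7
  b = next(my_gen) = 11
  c = next(my_gen) = 7
  d = next(my_gen) = 7
Step 2: result = 7 * 11 * 7 * 7 = 3773.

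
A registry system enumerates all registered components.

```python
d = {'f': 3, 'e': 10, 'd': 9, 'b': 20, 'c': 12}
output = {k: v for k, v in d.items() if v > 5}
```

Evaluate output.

Step 1: Filter items where value > 5:
  'f': 3 <= 5: removed
  'e': 10 > 5: kept
  'd': 9 > 5: kept
  'b': 20 > 5: kept
  'c': 12 > 5: kept
Therefore output = {'e': 10, 'd': 9, 'b': 20, 'c': 12}.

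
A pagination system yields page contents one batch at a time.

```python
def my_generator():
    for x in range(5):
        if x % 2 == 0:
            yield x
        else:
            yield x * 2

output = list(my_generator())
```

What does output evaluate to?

Step 1: For each x in range(5), yield x if even, else x*2:
  x=0 (even): yield 0
  x=1 (odd): yield 1*2 = 2
  x=2 (even): yield 2
  x=3 (odd): yield 3*2 = 6
  x=4 (even): yield 4
Therefore output = [0, 2, 2, 6, 4].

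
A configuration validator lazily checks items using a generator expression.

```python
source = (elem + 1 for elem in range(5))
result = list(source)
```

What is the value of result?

Step 1: For each elem in range(5), compute elem+1:
  elem=0: 0+1 = 1
  elem=1: 1+1 = 2
  elem=2: 2+1 = 3
  elem=3: 3+1 = 4
  elem=4: 4+1 = 5
Therefore result = [1, 2, 3, 4, 5].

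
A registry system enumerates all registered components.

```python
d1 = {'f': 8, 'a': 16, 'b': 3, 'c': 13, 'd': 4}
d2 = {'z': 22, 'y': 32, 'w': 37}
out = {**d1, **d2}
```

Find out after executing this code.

Step 1: Merge d1 and d2 (d2 values override on key conflicts).
Step 2: d1 has keys ['f', 'a', 'b', 'c', 'd'], d2 has keys ['z', 'y', 'w'].
Therefore out = {'f': 8, 'a': 16, 'b': 3, 'c': 13, 'd': 4, 'z': 22, 'y': 32, 'w': 37}.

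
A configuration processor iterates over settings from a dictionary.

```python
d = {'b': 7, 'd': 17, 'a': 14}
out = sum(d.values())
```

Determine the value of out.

Step 1: d.values() = [7, 17, 14].
Step 2: sum = 38.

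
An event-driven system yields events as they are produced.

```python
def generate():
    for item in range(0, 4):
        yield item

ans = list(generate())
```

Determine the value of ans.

Step 1: The generator yields each value from range(0, 4).
Step 2: list() consumes all yields: [0, 1, 2, 3].
Therefore ans = [0, 1, 2, 3].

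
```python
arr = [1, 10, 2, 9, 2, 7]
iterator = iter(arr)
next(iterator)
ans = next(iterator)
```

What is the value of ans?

Step 1: Create iterator over [1, 10, 2, 9, 2, 7].
Step 2: next() consumes 1.
Step 3: next() returns 10.
Therefore ans = 10.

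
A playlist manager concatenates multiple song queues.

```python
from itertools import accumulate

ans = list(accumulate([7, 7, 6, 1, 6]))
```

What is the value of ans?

Step 1: accumulate computes running sums:
  + 7 = 7
  + 7 = 14
  + 6 = 20
  + 1 = 21
  + 6 = 27
Therefore ans = [7, 14, 20, 21, 27].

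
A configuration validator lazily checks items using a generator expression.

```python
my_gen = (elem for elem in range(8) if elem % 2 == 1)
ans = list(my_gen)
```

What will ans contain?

Step 1: Filter range(8) keeping only odd values:
  elem=0: even, excluded
  elem=1: odd, included
  elem=2: even, excluded
  elem=3: odd, included
  elem=4: even, excluded
  elem=5: odd, included
  elem=6: even, excluded
  elem=7: odd, included
Therefore ans = [1, 3, 5, 7].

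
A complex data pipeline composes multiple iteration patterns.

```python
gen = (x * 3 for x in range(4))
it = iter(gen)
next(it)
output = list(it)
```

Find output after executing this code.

Step 1: Generator produces [0, 3, 6, 9].
Step 2: next(it) consumes first element (0).
Step 3: list(it) collects remaining: [3, 6, 9].
Therefore output = [3, 6, 9].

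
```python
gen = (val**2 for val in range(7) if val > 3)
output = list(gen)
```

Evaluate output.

Step 1: For range(7), keep val > 3, then square:
  val=0: 0 <= 3, excluded
  val=1: 1 <= 3, excluded
  val=2: 2 <= 3, excluded
  val=3: 3 <= 3, excluded
  val=4: 4 > 3, yield 4**2 = 16
  val=5: 5 > 3, yield 5**2 = 25
  val=6: 6 > 3, yield 6**2 = 36
Therefore output = [16, 25, 36].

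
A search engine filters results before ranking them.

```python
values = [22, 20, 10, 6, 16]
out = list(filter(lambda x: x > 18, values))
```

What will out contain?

Step 1: Filter elements > 18:
  22: kept
  20: kept
  10: removed
  6: removed
  16: removed
Therefore out = [22, 20].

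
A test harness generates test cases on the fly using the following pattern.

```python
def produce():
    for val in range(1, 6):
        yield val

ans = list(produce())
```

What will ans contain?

Step 1: The generator yields each value from range(1, 6).
Step 2: list() consumes all yields: [1, 2, 3, 4, 5].
Therefore ans = [1, 2, 3, 4, 5].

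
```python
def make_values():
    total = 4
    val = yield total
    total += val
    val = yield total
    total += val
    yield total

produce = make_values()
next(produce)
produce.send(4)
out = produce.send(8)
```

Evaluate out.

Step 1: next() -> yield total=4.
Step 2: send(4) -> val=4, total = 4+4 = 8, yield 8.
Step 3: send(8) -> val=8, total = 8+8 = 16, yield 16.
Therefore out = 16.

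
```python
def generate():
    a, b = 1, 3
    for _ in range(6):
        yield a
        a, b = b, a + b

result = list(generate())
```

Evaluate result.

Step 1: Fibonacci-like sequence starting with a=1, b=3:
  Iteration 1: yield a=1, then a,b = 3,4
  Iteration 2: yield a=3, then a,b = 4,7
  Iteration 3: yield a=4, then a,b = 7,11
  Iteration 4: yield a=7, then a,b = 11,18
  Iteration 5: yield a=11, then a,b = 18,29
  Iteration 6: yield a=18, then a,b = 29,47
Therefore result = [1, 3, 4, 7, 11, 18].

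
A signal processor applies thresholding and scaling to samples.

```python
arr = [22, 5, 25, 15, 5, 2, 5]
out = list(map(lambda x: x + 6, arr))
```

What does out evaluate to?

Step 1: Apply lambda x: x + 6 to each element:
  22 -> 28
  5 -> 11
  25 -> 31
  15 -> 21
  5 -> 11
  2 -> 8
  5 -> 11
Therefore out = [28, 11, 31, 21, 11, 8, 11].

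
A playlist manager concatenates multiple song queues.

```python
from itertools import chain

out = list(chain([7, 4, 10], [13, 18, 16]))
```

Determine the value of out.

Step 1: chain() concatenates iterables: [7, 4, 10] + [13, 18, 16].
Therefore out = [7, 4, 10, 13, 18, 16].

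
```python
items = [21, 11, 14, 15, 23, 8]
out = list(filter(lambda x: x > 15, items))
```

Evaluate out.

Step 1: Filter elements > 15:
  21: kept
  11: removed
  14: removed
  15: removed
  23: kept
  8: removed
Therefore out = [21, 23].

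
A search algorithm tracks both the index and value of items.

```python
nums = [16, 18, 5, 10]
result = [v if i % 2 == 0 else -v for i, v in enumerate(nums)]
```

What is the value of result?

Step 1: For each (i, v), keep v if i is even, negate if odd:
  i=0 (even): keep 16
  i=1 (odd): negate to -18
  i=2 (even): keep 5
  i=3 (odd): negate to -10
Therefore result = [16, -18, 5, -10].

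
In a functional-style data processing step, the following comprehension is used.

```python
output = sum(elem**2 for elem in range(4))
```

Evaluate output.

Step 1: Compute elem**2 for each elem in range(4):
  elem=0: 0**2 = 0
  elem=1: 1**2 = 1
  elem=2: 2**2 = 4
  elem=3: 3**2 = 9
Step 2: sum = 0 + 1 + 4 + 9 = 14.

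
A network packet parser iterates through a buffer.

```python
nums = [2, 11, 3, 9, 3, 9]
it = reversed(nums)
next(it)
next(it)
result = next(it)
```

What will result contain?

Step 1: reversed([2, 11, 3, 9, 3, 9]) gives iterator: [9, 3, 9, 3, 11, 2].
Step 2: First next() = 9, second next() = 3.
Step 3: Third next() = 9.
Therefore result = 9.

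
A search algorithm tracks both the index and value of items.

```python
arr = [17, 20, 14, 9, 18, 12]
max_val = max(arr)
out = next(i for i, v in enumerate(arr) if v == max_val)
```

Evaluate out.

Step 1: max([17, 20, 14, 9, 18, 12]) = 20.
Step 2: Find first index where value == 20:
  Index 0: 17 != 20
  Index 1: 20 == 20, found!
Therefore out = 1.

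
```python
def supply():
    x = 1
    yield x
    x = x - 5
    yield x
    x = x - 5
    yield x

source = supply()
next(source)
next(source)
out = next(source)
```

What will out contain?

Step 1: Trace through generator execution:
  Yield 1: x starts at 1, yield 1
  Yield 2: x = 1 - 5 = -4, yield -4
  Yield 3: x = -4 - 5 = -9, yield -9
Step 2: First next() gets 1, second next() gets the second value, third next() yields -9.
Therefore out = -9.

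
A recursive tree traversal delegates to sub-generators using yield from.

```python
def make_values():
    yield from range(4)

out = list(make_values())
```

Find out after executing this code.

Step 1: yield from delegates to the iterable, yielding each element.
Step 2: Collected values: [0, 1, 2, 3].
Therefore out = [0, 1, 2, 3].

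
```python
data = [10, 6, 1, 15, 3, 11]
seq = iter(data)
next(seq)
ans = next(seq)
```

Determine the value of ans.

Step 1: Create iterator over [10, 6, 1, 15, 3, 11].
Step 2: next() consumes 10.
Step 3: next() returns 6.
Therefore ans = 6.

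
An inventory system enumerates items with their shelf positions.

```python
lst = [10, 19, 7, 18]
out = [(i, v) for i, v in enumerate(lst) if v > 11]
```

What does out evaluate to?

Step 1: Filter enumerate([10, 19, 7, 18]) keeping v > 11:
  (0, 10): 10 <= 11, excluded
  (1, 19): 19 > 11, included
  (2, 7): 7 <= 11, excluded
  (3, 18): 18 > 11, included
Therefore out = [(1, 19), (3, 18)].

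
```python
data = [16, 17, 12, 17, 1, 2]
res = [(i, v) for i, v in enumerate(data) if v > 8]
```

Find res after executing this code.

Step 1: Filter enumerate([16, 17, 12, 17, 1, 2]) keeping v > 8:
  (0, 16): 16 > 8, included
  (1, 17): 17 > 8, included
  (2, 12): 12 > 8, included
  (3, 17): 17 > 8, included
  (4, 1): 1 <= 8, excluded
  (5, 2): 2 <= 8, excluded
Therefore res = [(0, 16), (1, 17), (2, 12), (3, 17)].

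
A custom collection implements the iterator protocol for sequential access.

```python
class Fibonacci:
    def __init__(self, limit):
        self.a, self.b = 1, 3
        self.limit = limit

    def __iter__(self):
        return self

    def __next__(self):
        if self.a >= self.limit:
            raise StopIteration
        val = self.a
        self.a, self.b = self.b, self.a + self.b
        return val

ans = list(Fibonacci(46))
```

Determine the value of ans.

Step 1: Fibonacci-like sequence (a=1, b=3) until >= 46:
  Yield 1, then a,b = 3,4
  Yield 3, then a,b = 4,7
  Yield 4, then a,b = 7,11
  Yield 7, then a,b = 11,18
  Yield 11, then a,b = 18,29
  Yield 18, then a,b = 29,47
  Yield 29, then a,b = 47,76
Step 2: 47 >= 46, stop.
Therefore ans = [1, 3, 4, 7, 11, 18, 29].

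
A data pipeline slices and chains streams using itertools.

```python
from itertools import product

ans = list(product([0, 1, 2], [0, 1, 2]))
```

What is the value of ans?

Step 1: product([0, 1, 2], [0, 1, 2]) gives all pairs:
  (0, 0)
  (0, 1)
  (0, 2)
  (1, 0)
  (1, 1)
  (1, 2)
  (2, 0)
  (2, 1)
  (2, 2)
Therefore ans = [(0, 0), (0, 1), (0, 2), (1, 0), (1, 1), (1, 2), (2, 0), (2, 1), (2, 2)].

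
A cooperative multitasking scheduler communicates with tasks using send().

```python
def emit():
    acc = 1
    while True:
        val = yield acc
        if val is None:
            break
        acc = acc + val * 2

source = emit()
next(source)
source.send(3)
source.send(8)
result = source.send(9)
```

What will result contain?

Step 1: next() -> yield acc=1.
Step 2: send(3) -> val=3, acc = 1 + 3*2 = 7, yield 7.
Step 3: send(8) -> val=8, acc = 7 + 8*2 = 23, yield 23.
Step 4: send(9) -> val=9, acc = 23 + 9*2 = 41, yield 41.
Therefore result = 41.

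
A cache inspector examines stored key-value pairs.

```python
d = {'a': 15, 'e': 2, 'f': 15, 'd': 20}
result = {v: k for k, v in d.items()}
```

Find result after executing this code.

Step 1: Invert dict (swap keys and values):
  'a': 15 -> 15: 'a'
  'e': 2 -> 2: 'e'
  'f': 15 -> 15: 'f'
  'd': 20 -> 20: 'd'
Therefore result = {15: 'f', 2: 'e', 20: 'd'}.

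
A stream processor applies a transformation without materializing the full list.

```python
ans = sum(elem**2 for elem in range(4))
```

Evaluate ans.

Step 1: Compute elem**2 for each elem in range(4):
  elem=0: 0**2 = 0
  elem=1: 1**2 = 1
  elem=2: 2**2 = 4
  elem=3: 3**2 = 9
Step 2: sum = 0 + 1 + 4 + 9 = 14.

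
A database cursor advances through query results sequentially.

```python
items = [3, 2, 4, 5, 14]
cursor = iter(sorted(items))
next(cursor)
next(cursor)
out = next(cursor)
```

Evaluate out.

Step 1: sorted([3, 2, 4, 5, 14]) = [2, 3, 4, 5, 14].
Step 2: Create iterator and skip 2 elements.
Step 3: next() returns 4.
Therefore out = 4.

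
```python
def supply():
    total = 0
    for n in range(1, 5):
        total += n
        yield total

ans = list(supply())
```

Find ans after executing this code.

Step 1: Generator accumulates running sum:
  n=1: total = 1, yield 1
  n=2: total = 3, yield 3
  n=3: total = 6, yield 6
  n=4: total = 10, yield 10
Therefore ans = [1, 3, 6, 10].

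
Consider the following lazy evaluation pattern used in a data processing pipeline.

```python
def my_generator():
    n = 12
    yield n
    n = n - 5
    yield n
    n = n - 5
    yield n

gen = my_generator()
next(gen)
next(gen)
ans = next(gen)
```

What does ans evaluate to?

Step 1: Trace through generator execution:
  Yield 1: n starts at 12, yield 12
  Yield 2: n = 12 - 5 = 7, yield 7
  Yield 3: n = 7 - 5 = 2, yield 2
Step 2: First next() gets 12, second next() gets the second value, third next() yields 2.
Therefore ans = 2.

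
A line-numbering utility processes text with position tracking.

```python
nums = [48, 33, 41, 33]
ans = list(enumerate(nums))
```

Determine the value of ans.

Step 1: enumerate pairs each element with its index:
  (0, 48)
  (1, 33)
  (2, 41)
  (3, 33)
Therefore ans = [(0, 48), (1, 33), (2, 41), (3, 33)].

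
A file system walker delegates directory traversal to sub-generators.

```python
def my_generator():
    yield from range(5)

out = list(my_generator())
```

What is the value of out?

Step 1: yield from delegates to the iterable, yielding each element.
Step 2: Collected values: [0, 1, 2, 3, 4].
Therefore out = [0, 1, 2, 3, 4].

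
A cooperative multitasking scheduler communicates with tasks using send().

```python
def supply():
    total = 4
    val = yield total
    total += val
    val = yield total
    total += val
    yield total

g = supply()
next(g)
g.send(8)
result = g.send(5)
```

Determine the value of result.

Step 1: next() -> yield total=4.
Step 2: send(8) -> val=8, total = 4+8 = 12, yield 12.
Step 3: send(5) -> val=5, total = 12+5 = 17, yield 17.
Therefore result = 17.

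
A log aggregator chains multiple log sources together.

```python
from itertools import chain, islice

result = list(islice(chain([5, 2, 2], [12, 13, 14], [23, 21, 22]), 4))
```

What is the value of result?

Step 1: chain([5, 2, 2], [12, 13, 14], [23, 21, 22]) = [5, 2, 2, 12, 13, 14, 23, 21, 22].
Step 2: islice takes first 4 elements: [5, 2, 2, 12].
Therefore result = [5, 2, 2, 12].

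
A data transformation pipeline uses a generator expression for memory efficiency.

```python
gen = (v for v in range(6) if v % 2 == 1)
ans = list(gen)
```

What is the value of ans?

Step 1: Filter range(6) keeping only odd values:
  v=0: even, excluded
  v=1: odd, included
  v=2: even, excluded
  v=3: odd, included
  v=4: even, excluded
  v=5: odd, included
Therefore ans = [1, 3, 5].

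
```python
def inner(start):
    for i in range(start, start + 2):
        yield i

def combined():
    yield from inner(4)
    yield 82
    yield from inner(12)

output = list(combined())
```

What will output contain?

Step 1: combined() delegates to inner(4):
  yield 4
  yield 5
Step 2: yield 82
Step 3: Delegates to inner(12):
  yield 12
  yield 13
Therefore output = [4, 5, 82, 12, 13].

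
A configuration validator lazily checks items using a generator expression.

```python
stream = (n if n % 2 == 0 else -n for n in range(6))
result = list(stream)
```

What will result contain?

Step 1: For each n in range(6), yield n if even, else -n:
  n=0: even, yield 0
  n=1: odd, yield -1
  n=2: even, yield 2
  n=3: odd, yield -3
  n=4: even, yield 4
  n=5: odd, yield -5
Therefore result = [0, -1, 2, -3, 4, -5].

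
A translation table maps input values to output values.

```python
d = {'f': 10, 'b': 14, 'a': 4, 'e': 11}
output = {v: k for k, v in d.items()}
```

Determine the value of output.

Step 1: Invert dict (swap keys and values):
  'f': 10 -> 10: 'f'
  'b': 14 -> 14: 'b'
  'a': 4 -> 4: 'a'
  'e': 11 -> 11: 'e'
Therefore output = {10: 'f', 14: 'b', 4: 'a', 11: 'e'}.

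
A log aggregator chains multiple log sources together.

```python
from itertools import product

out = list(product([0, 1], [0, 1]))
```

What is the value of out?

Step 1: product([0, 1], [0, 1]) gives all pairs:
  (0, 0)
  (0, 1)
  (1, 0)
  (1, 1)
Therefore out = [(0, 0), (0, 1), (1, 0), (1, 1)].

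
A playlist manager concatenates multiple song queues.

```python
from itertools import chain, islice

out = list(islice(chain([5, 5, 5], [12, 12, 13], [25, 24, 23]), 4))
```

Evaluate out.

Step 1: chain([5, 5, 5], [12, 12, 13], [25, 24, 23]) = [5, 5, 5, 12, 12, 13, 25, 24, 23].
Step 2: islice takes first 4 elements: [5, 5, 5, 12].
Therefore out = [5, 5, 5, 12].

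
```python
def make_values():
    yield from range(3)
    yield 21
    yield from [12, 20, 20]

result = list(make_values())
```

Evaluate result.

Step 1: Trace yields in order:
  yield 0
  yield 1
  yield 2
  yield 21
  yield 12
  yield 20
  yield 20
Therefore result = [0, 1, 2, 21, 12, 20, 20].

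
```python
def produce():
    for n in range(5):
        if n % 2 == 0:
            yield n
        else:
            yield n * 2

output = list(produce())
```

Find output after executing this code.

Step 1: For each n in range(5), yield n if even, else n*2:
  n=0 (even): yield 0
  n=1 (odd): yield 1*2 = 2
  n=2 (even): yield 2
  n=3 (odd): yield 3*2 = 6
  n=4 (even): yield 4
Therefore output = [0, 2, 2, 6, 4].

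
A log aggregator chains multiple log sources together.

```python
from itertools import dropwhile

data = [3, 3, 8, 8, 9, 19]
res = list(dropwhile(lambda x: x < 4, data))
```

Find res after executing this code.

Step 1: dropwhile drops elements while < 4:
  3 < 4: dropped
  3 < 4: dropped
  8: kept (dropping stopped)
Step 2: Remaining elements kept regardless of condition.
Therefore res = [8, 8, 9, 19].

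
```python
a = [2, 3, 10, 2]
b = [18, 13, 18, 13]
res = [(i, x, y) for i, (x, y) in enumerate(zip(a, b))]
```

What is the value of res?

Step 1: enumerate(zip(a, b)) gives index with paired elements:
  i=0: (2, 18)
  i=1: (3, 13)
  i=2: (10, 18)
  i=3: (2, 13)
Therefore res = [(0, 2, 18), (1, 3, 13), (2, 10, 18), (3, 2, 13)].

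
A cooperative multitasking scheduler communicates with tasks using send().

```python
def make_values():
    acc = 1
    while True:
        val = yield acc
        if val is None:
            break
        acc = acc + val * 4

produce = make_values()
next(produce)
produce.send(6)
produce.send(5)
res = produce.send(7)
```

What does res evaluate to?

Step 1: next() -> yield acc=1.
Step 2: send(6) -> val=6, acc = 1 + 6*4 = 25, yield 25.
Step 3: send(5) -> val=5, acc = 25 + 5*4 = 45, yield 45.
Step 4: send(7) -> val=7, acc = 45 + 7*4 = 73, yield 73.
Therefore res = 73.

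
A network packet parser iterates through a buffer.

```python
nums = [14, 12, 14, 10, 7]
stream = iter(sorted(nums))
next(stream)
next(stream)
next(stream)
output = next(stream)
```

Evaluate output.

Step 1: sorted([14, 12, 14, 10, 7]) = [7, 10, 12, 14, 14].
Step 2: Create iterator and skip 3 elements.
Step 3: next() returns 14.
Therefore output = 14.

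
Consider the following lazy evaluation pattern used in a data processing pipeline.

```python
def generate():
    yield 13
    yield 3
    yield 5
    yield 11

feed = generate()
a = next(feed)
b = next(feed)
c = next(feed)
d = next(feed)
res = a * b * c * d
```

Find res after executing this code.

Step 1: Create generator and consume all values:
  a = next(feed) = 13
  b = next(feed) = 3
  c = next(feed) = 5
  d = next(feed) = 11
Step 2: res = 13 * 3 * 5 * 11 = 2145.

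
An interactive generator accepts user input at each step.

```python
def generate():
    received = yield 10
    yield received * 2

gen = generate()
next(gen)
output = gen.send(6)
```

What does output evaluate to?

Step 1: next(gen) advances to first yield, producing 10.
Step 2: send(6) resumes, received = 6.
Step 3: yield received * 2 = 6 * 2 = 12.
Therefore output = 12.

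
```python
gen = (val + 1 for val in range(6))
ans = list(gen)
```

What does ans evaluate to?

Step 1: For each val in range(6), compute val+1:
  val=0: 0+1 = 1
  val=1: 1+1 = 2
  val=2: 2+1 = 3
  val=3: 3+1 = 4
  val=4: 4+1 = 5
  val=5: 5+1 = 6
Therefore ans = [1, 2, 3, 4, 5, 6].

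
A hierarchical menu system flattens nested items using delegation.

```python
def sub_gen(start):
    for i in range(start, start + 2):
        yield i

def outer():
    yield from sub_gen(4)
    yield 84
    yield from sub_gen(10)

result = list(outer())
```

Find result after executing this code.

Step 1: outer() delegates to sub_gen(4):
  yield 4
  yield 5
Step 2: yield 84
Step 3: Delegates to sub_gen(10):
  yield 10
  yield 11
Therefore result = [4, 5, 84, 10, 11].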